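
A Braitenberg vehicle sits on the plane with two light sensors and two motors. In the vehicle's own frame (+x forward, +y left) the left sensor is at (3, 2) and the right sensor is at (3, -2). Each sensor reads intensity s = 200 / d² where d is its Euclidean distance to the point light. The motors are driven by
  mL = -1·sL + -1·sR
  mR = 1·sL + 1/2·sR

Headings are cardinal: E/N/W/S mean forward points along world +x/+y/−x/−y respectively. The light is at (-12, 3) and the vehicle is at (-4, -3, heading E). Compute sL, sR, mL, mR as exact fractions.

left sensor world pos  = (-1, -1); dL² = 137
right sensor world pos = (-1, -5); dR² = 185
sL = 200/137 = 200/137
sR = 200/185 = 40/37
mL = -1·sL + -1·sR = -12880/5069
mR = 1·sL + 1/2·sR = 10140/5069

200/137 40/37 -12880/5069 10140/5069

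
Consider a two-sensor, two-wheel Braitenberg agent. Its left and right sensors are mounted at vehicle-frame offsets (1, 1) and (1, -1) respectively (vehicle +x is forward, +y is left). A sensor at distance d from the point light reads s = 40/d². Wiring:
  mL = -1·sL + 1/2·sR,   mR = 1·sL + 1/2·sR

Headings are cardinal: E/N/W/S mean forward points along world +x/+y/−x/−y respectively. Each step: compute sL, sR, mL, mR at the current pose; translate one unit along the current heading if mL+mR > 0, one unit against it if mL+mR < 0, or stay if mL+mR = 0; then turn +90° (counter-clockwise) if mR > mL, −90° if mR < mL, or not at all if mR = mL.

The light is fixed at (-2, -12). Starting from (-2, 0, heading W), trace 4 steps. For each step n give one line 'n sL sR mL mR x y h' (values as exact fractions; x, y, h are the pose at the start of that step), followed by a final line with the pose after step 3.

0 20/61 4/17 -218/1037 462/1037 -2 0 W
1 40/121 8/25 -516/3025 1484/3025 -3 0 S
2 5/18 2/5 -7/90 43/90 -3 -1 E
3 8/29 8/29 -4/29 12/29 -2 -1 N
final -2 0 W

n=0: pose=(-2,0,W); sL=20/61, sR=4/17; mL=-218/1037, mR=462/1037; mL+mR=4/17 → advance +1; mR−mL=40/61 → turn +1·90°
n=1: pose=(-3,0,S); sL=40/121, sR=8/25; mL=-516/3025, mR=1484/3025; mL+mR=8/25 → advance +1; mR−mL=80/121 → turn +1·90°
n=2: pose=(-3,-1,E); sL=5/18, sR=2/5; mL=-7/90, mR=43/90; mL+mR=2/5 → advance +1; mR−mL=5/9 → turn +1·90°
n=3: pose=(-2,-1,N); sL=8/29, sR=8/29; mL=-4/29, mR=12/29; mL+mR=8/29 → advance +1; mR−mL=16/29 → turn +1·90°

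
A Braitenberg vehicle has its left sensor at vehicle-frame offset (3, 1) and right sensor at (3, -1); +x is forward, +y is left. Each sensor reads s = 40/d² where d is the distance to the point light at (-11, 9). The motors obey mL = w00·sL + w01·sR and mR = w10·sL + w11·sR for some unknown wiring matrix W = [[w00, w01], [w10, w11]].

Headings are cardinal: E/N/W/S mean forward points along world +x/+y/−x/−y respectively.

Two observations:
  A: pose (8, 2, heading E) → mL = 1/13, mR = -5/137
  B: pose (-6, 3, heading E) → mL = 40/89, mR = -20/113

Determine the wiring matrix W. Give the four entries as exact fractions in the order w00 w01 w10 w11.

1 0 0 -1/2

obs A: pose=(8,2,E) → sL=1/13, sR=10/137, mL=1/13, mR=-5/137
obs B: pose=(-6,3,E) → sL=40/89, sR=40/113, mL=40/89, mR=-20/113
sensor matrix S = [[1/13, 10/137], [40/89, 40/113]]; det S = -99880/17911517
solve [mL_A; mL_B] = S·[w00; w01] and [mR_A; mR_B] = S·[w10; w11]:
  w00 = 1, w01 = 0, w10 = 0, w11 = -1/2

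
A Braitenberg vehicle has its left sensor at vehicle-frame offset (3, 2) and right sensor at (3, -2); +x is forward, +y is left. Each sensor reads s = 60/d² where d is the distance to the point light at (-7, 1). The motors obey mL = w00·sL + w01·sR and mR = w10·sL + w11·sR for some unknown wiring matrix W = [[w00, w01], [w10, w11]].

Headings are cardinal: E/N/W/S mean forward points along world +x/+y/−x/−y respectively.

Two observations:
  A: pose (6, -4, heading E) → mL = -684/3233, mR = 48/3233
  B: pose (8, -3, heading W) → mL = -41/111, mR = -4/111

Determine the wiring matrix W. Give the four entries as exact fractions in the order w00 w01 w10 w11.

-1/2 -1/2 1/2 -1/2

obs A: pose=(6,-4,E) → sL=12/53, sR=12/61, mL=-684/3233, mR=48/3233
obs B: pose=(8,-3,W) → sL=1/3, sR=15/37, mL=-41/111, mR=-4/111
sensor matrix S = [[12/53, 12/61], [1/3, 15/37]]; det S = 3136/119621
solve [mL_A; mL_B] = S·[w00; w01] and [mR_A; mR_B] = S·[w10; w11]:
  w00 = -1/2, w01 = -1/2, w10 = 1/2, w11 = -1/2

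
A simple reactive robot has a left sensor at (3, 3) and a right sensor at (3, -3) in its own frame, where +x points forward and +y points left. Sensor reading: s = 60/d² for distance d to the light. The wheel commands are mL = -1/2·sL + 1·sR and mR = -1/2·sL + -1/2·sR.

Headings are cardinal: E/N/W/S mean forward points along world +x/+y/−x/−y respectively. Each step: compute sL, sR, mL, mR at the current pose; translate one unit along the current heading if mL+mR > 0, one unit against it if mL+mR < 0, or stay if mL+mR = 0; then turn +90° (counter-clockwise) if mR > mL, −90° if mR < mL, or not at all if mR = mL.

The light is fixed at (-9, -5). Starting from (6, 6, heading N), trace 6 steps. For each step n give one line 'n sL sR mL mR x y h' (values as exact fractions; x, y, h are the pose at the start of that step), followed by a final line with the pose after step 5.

n=0: pose=(6,6,N); sL=3/17, sR=3/26; mL=6/221, mR=-129/884; mL+mR=-105/884 → advance -1; mR−mL=-9/52 → turn -1·90°
n=1: pose=(6,5,E); sL=60/493, sR=60/373; mL=18390/183889, mR=-25980/183889; mL+mR=-7590/183889 → advance -1; mR−mL=-90/373 → turn -1·90°
n=2: pose=(5,5,S); sL=30/169, sR=6/17; mL=759/2873, mR=-762/2873; mL+mR=-3/2873 → advance -1; mR−mL=-9/17 → turn -1·90°
n=3: pose=(5,6,W); sL=12/37, sR=60/317; mL=318/11729, mR=-3012/11729; mL+mR=-2694/11729 → advance -1; mR−mL=-90/317 → turn -1·90°
n=4: pose=(6,6,N); sL=3/17, sR=3/26; mL=6/221, mR=-129/884; mL+mR=-105/884 → advance -1; mR−mL=-9/52 → turn -1·90°
n=5: pose=(6,5,E); sL=60/493, sR=60/373; mL=18390/183889, mR=-25980/183889; mL+mR=-7590/183889 → advance -1; mR−mL=-90/373 → turn -1·90°

0 3/17 3/26 6/221 -129/884 6 6 N
1 60/493 60/373 18390/183889 -25980/183889 6 5 E
2 30/169 6/17 759/2873 -762/2873 5 5 S
3 12/37 60/317 318/11729 -3012/11729 5 6 W
4 3/17 3/26 6/221 -129/884 6 6 N
5 60/493 60/373 18390/183889 -25980/183889 6 5 E
final 5 5 S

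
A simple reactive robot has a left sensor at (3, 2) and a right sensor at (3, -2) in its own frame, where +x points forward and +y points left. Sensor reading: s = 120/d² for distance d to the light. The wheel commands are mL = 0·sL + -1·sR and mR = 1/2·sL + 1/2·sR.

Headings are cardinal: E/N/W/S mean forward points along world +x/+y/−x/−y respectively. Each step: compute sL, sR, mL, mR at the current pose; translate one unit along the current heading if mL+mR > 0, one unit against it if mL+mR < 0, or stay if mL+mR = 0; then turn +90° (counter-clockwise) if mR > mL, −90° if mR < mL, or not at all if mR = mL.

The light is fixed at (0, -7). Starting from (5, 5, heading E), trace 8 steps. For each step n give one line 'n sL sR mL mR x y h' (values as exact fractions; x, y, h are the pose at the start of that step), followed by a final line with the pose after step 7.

0 6/13 30/41 -30/41 318/533 5 5 E
1 120/229 40/87 -40/87 9800/19923 4 5 N
2 60/61 60/113 -60/113 5220/6893 4 6 W
3 24/25 120/101 -120/101 2712/2525 3 6 S
4 30/73 2/3 -2/3 118/219 3 7 E
5 120/289 24/61 -24/61 7128/17629 2 7 N
6 12/17 12/29 -12/29 276/493 2 8 W
7 40/51 24/29 -24/29 1192/1479 1 8 S
final 1 9 E

n=0: pose=(5,5,E); sL=6/13, sR=30/41; mL=-30/41, mR=318/533; mL+mR=-72/533 → advance -1; mR−mL=708/533 → turn +1·90°
n=1: pose=(4,5,N); sL=120/229, sR=40/87; mL=-40/87, mR=9800/19923; mL+mR=640/19923 → advance +1; mR−mL=6320/6641 → turn +1·90°
n=2: pose=(4,6,W); sL=60/61, sR=60/113; mL=-60/113, mR=5220/6893; mL+mR=1560/6893 → advance +1; mR−mL=8880/6893 → turn +1·90°
n=3: pose=(3,6,S); sL=24/25, sR=120/101; mL=-120/101, mR=2712/2525; mL+mR=-288/2525 → advance -1; mR−mL=5712/2525 → turn +1·90°
n=4: pose=(3,7,E); sL=30/73, sR=2/3; mL=-2/3, mR=118/219; mL+mR=-28/219 → advance -1; mR−mL=88/73 → turn +1·90°
n=5: pose=(2,7,N); sL=120/289, sR=24/61; mL=-24/61, mR=7128/17629; mL+mR=192/17629 → advance +1; mR−mL=14064/17629 → turn +1·90°
n=6: pose=(2,8,W); sL=12/17, sR=12/29; mL=-12/29, mR=276/493; mL+mR=72/493 → advance +1; mR−mL=480/493 → turn +1·90°
n=7: pose=(1,8,S); sL=40/51, sR=24/29; mL=-24/29, mR=1192/1479; mL+mR=-32/1479 → advance -1; mR−mL=2416/1479 → turn +1·90°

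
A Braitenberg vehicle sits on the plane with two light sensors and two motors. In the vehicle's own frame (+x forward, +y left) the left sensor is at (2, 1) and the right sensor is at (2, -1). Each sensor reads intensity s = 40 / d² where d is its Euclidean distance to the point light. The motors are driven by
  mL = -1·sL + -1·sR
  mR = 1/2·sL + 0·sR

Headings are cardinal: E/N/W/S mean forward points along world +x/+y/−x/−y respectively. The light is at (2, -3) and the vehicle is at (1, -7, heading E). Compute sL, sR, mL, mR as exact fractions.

left sensor world pos  = (3, -6); dL² = 10
right sensor world pos = (3, -8); dR² = 26
sL = 40/10 = 4
sR = 40/26 = 20/13
mL = -1·sL + -1·sR = -72/13
mR = 1/2·sL + 0·sR = 2

4 20/13 -72/13 2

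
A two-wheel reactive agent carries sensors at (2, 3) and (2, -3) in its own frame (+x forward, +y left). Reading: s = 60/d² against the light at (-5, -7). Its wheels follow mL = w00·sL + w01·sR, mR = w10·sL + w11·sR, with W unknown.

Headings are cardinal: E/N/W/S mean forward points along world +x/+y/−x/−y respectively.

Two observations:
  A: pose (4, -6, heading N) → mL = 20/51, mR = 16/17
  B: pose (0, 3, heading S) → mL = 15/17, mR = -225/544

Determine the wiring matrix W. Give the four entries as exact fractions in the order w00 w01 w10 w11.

0 1 1 -1

obs A: pose=(4,-6,N) → sL=4/3, sR=20/51, mL=20/51, mR=16/17
obs B: pose=(0,3,S) → sL=15/32, sR=15/17, mL=15/17, mR=-225/544
sensor matrix S = [[4/3, 20/51], [15/32, 15/17]]; det S = 135/136
solve [mL_A; mL_B] = S·[w00; w01] and [mR_A; mR_B] = S·[w10; w11]:
  w00 = 0, w01 = 1, w10 = 1, w11 = -1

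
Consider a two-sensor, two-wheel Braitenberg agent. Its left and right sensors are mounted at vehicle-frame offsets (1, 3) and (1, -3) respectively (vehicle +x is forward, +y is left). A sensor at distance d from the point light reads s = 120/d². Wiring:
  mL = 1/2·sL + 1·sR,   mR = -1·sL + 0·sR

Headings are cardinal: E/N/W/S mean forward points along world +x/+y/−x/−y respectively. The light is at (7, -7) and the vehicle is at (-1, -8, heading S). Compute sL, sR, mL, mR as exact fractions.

120/29 24/25 2196/725 -120/29

left sensor world pos  = (2, -9); dL² = 29
right sensor world pos = (-4, -9); dR² = 125
sL = 120/29 = 120/29
sR = 120/125 = 24/25
mL = 1/2·sL + 1·sR = 2196/725
mR = -1·sL + 0·sR = -120/29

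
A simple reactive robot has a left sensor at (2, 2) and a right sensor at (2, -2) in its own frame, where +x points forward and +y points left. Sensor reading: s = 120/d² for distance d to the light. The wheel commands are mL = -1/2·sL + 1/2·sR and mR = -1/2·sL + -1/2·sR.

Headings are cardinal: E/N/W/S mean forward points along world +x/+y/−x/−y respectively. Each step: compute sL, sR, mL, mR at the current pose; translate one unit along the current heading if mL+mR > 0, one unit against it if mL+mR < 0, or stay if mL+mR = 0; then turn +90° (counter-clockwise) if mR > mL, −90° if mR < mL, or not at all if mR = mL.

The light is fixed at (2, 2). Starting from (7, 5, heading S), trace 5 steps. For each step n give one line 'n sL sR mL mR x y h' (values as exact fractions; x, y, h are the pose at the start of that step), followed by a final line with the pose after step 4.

0 12/5 12 24/5 -36/5 7 5 S
1 120/13 8/3 -128/39 -232/39 7 6 W
2 30/13 6/5 -36/65 -114/65 8 6 N
3 120/89 24/13 288/1157 -1848/1157 8 5 E
4 12/5 12 24/5 -36/5 7 5 S
final 7 6 W

n=0: pose=(7,5,S); sL=12/5, sR=12; mL=24/5, mR=-36/5; mL+mR=-12/5 → advance -1; mR−mL=-12 → turn -1·90°
n=1: pose=(7,6,W); sL=120/13, sR=8/3; mL=-128/39, mR=-232/39; mL+mR=-120/13 → advance -1; mR−mL=-8/3 → turn -1·90°
n=2: pose=(8,6,N); sL=30/13, sR=6/5; mL=-36/65, mR=-114/65; mL+mR=-30/13 → advance -1; mR−mL=-6/5 → turn -1·90°
n=3: pose=(8,5,E); sL=120/89, sR=24/13; mL=288/1157, mR=-1848/1157; mL+mR=-120/89 → advance -1; mR−mL=-24/13 → turn -1·90°
n=4: pose=(7,5,S); sL=12/5, sR=12; mL=24/5, mR=-36/5; mL+mR=-12/5 → advance -1; mR−mL=-12 → turn -1·90°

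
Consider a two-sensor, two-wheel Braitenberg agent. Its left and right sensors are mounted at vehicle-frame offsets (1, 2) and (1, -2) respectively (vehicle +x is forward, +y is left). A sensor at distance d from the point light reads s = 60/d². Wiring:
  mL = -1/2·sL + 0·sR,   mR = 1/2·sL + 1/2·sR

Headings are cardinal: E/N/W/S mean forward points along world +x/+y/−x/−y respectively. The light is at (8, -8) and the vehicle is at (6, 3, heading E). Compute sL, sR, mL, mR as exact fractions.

left sensor world pos  = (7, 5); dL² = 170
right sensor world pos = (7, 1); dR² = 82
sL = 60/170 = 6/17
sR = 60/82 = 30/41
mL = -1/2·sL + 0·sR = -3/17
mR = 1/2·sL + 1/2·sR = 378/697

6/17 30/41 -3/17 378/697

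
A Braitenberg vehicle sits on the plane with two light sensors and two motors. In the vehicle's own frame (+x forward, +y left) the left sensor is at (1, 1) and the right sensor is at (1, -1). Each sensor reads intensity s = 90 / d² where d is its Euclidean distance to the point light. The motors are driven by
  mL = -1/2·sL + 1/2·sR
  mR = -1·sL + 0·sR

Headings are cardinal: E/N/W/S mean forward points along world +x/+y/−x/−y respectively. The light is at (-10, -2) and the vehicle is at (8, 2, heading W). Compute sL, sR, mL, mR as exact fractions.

45/149 45/157 -180/23393 -45/149

left sensor world pos  = (7, 1); dL² = 298
right sensor world pos = (7, 3); dR² = 314
sL = 90/298 = 45/149
sR = 90/314 = 45/157
mL = -1/2·sL + 1/2·sR = -180/23393
mR = -1·sL + 0·sR = -45/149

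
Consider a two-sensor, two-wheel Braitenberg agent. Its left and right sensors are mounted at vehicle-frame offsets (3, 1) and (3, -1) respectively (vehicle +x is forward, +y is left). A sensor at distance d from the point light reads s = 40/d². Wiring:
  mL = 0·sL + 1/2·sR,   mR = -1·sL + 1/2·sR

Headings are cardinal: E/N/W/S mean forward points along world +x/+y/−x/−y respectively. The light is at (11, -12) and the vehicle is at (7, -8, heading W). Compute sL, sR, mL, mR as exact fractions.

20/29 20/37 10/37 -450/1073

left sensor world pos  = (4, -9); dL² = 58
right sensor world pos = (4, -7); dR² = 74
sL = 40/58 = 20/29
sR = 40/74 = 20/37
mL = 0·sL + 1/2·sR = 10/37
mR = -1·sL + 1/2·sR = -450/1073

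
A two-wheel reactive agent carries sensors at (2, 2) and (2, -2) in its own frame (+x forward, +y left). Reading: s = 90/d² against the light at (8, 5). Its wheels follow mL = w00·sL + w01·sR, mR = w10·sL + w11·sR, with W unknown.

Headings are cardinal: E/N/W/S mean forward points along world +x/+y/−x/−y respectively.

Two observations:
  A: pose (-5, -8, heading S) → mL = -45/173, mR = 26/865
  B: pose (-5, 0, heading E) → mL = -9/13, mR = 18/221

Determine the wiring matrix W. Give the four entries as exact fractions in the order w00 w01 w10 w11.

-1 0 1/2 -1/2

obs A: pose=(-5,-8,S) → sL=45/173, sR=1/5, mL=-45/173, mR=26/865
obs B: pose=(-5,0,E) → sL=9/13, sR=9/17, mL=-9/13, mR=18/221
sensor matrix S = [[45/173, 1/5], [9/13, 9/17]]; det S = -144/191165
solve [mL_A; mL_B] = S·[w00; w01] and [mR_A; mR_B] = S·[w10; w11]:
  w00 = -1, w01 = 0, w10 = 1/2, w11 = -1/2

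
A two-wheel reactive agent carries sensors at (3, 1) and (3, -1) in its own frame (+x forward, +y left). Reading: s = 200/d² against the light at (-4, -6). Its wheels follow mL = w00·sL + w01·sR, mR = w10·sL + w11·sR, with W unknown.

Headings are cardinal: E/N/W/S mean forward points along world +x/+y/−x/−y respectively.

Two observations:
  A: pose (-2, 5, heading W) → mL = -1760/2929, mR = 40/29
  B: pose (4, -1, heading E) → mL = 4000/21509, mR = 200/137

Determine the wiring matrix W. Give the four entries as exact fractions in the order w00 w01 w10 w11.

-1 1 0 1

obs A: pose=(-2,5,W) → sL=200/101, sR=40/29, mL=-1760/2929, mR=40/29
obs B: pose=(4,-1,E) → sL=200/157, sR=200/137, mL=4000/21509, mR=200/137
sensor matrix S = [[200/101, 40/29], [200/157, 200/137]]; det S = 71424000/62999861
solve [mL_A; mL_B] = S·[w00; w01] and [mR_A; mR_B] = S·[w10; w11]:
  w00 = -1, w01 = 1, w10 = 0, w11 = 1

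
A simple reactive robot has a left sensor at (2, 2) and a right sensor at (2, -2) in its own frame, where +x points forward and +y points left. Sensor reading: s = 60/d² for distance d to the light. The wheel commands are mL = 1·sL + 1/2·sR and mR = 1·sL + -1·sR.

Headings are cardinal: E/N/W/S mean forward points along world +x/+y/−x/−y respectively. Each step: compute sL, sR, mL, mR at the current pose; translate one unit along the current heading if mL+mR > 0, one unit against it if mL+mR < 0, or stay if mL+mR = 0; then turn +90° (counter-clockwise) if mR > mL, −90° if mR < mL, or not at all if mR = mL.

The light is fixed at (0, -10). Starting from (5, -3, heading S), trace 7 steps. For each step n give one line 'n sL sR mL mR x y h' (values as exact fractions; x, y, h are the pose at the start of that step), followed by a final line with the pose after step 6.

0 30/37 30/17 1065/629 -600/629 5 -3 S
1 12/5 60/73 1026/365 576/365 5 -4 W
2 15/17 3/5 201/170 24/85 4 -4 N
3 20/39 60/61 2390/2379 -1120/2379 4 -3 E
4 30/37 30/17 1065/629 -600/629 5 -3 S
5 12/5 60/73 1026/365 576/365 5 -4 W
6 15/17 3/5 201/170 24/85 4 -4 N
final 4 -3 E

n=0: pose=(5,-3,S); sL=30/37, sR=30/17; mL=1065/629, mR=-600/629; mL+mR=465/629 → advance +1; mR−mL=-45/17 → turn -1·90°
n=1: pose=(5,-4,W); sL=12/5, sR=60/73; mL=1026/365, mR=576/365; mL+mR=1602/365 → advance +1; mR−mL=-90/73 → turn -1·90°
n=2: pose=(4,-4,N); sL=15/17, sR=3/5; mL=201/170, mR=24/85; mL+mR=249/170 → advance +1; mR−mL=-9/10 → turn -1·90°
n=3: pose=(4,-3,E); sL=20/39, sR=60/61; mL=2390/2379, mR=-1120/2379; mL+mR=1270/2379 → advance +1; mR−mL=-90/61 → turn -1·90°
n=4: pose=(5,-3,S); sL=30/37, sR=30/17; mL=1065/629, mR=-600/629; mL+mR=465/629 → advance +1; mR−mL=-45/17 → turn -1·90°
n=5: pose=(5,-4,W); sL=12/5, sR=60/73; mL=1026/365, mR=576/365; mL+mR=1602/365 → advance +1; mR−mL=-90/73 → turn -1·90°
n=6: pose=(4,-4,N); sL=15/17, sR=3/5; mL=201/170, mR=24/85; mL+mR=249/170 → advance +1; mR−mL=-9/10 → turn -1·90°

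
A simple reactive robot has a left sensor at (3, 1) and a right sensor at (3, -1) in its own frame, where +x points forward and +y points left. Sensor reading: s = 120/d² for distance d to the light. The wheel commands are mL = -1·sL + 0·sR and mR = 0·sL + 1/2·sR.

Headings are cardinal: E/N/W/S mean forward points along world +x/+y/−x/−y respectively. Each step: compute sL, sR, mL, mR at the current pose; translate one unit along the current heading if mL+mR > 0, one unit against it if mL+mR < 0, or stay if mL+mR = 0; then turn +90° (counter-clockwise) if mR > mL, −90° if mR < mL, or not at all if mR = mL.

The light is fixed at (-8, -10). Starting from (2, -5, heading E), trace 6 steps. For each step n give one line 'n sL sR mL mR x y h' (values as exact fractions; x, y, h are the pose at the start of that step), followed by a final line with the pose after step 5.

0 24/41 24/37 -24/41 12/37 2 -5 E
1 15/16 30/41 -15/16 15/41 1 -5 N
2 8/3 120/61 -8/3 60/61 1 -6 W
3 60/61 60/41 -60/61 30/41 2 -6 S
4 24/41 24/37 -24/41 12/37 2 -5 E
5 15/16 30/41 -15/16 15/41 1 -5 N
final 1 -6 W

n=0: pose=(2,-5,E); sL=24/41, sR=24/37; mL=-24/41, mR=12/37; mL+mR=-396/1517 → advance -1; mR−mL=1380/1517 → turn +1·90°
n=1: pose=(1,-5,N); sL=15/16, sR=30/41; mL=-15/16, mR=15/41; mL+mR=-375/656 → advance -1; mR−mL=855/656 → turn +1·90°
n=2: pose=(1,-6,W); sL=8/3, sR=120/61; mL=-8/3, mR=60/61; mL+mR=-308/183 → advance -1; mR−mL=668/183 → turn +1·90°
n=3: pose=(2,-6,S); sL=60/61, sR=60/41; mL=-60/61, mR=30/41; mL+mR=-630/2501 → advance -1; mR−mL=4290/2501 → turn +1·90°
n=4: pose=(2,-5,E); sL=24/41, sR=24/37; mL=-24/41, mR=12/37; mL+mR=-396/1517 → advance -1; mR−mL=1380/1517 → turn +1·90°
n=5: pose=(1,-5,N); sL=15/16, sR=30/41; mL=-15/16, mR=15/41; mL+mR=-375/656 → advance -1; mR−mL=855/656 → turn +1·90°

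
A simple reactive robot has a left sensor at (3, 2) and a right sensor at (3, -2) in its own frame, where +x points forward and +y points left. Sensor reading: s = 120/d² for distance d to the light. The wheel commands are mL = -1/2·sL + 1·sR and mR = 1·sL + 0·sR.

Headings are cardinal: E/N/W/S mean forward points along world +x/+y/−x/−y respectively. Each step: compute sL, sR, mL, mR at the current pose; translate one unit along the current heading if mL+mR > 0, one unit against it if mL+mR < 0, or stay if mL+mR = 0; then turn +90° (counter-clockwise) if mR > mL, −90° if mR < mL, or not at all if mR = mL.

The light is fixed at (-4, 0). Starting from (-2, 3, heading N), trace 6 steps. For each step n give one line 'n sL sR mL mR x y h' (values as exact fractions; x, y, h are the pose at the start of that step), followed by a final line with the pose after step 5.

0 10/3 30/13 25/39 10/3 -2 3 N
1 24 120/37 -324/37 24 -2 4 W
2 12 60 54 12 -3 4 S
3 24 120/29 -228/29 24 -3 3 W
4 30 30 15 30 -4 3 S
5 24/5 40/3 164/15 24/5 -4 2 E
final -3 2 S

n=0: pose=(-2,3,N); sL=10/3, sR=30/13; mL=25/39, mR=10/3; mL+mR=155/39 → advance +1; mR−mL=35/13 → turn +1·90°
n=1: pose=(-2,4,W); sL=24, sR=120/37; mL=-324/37, mR=24; mL+mR=564/37 → advance +1; mR−mL=1212/37 → turn +1·90°
n=2: pose=(-3,4,S); sL=12, sR=60; mL=54, mR=12; mL+mR=66 → advance +1; mR−mL=-42 → turn -1·90°
n=3: pose=(-3,3,W); sL=24, sR=120/29; mL=-228/29, mR=24; mL+mR=468/29 → advance +1; mR−mL=924/29 → turn +1·90°
n=4: pose=(-4,3,S); sL=30, sR=30; mL=15, mR=30; mL+mR=45 → advance +1; mR−mL=15 → turn +1·90°
n=5: pose=(-4,2,E); sL=24/5, sR=40/3; mL=164/15, mR=24/5; mL+mR=236/15 → advance +1; mR−mL=-92/15 → turn -1·90°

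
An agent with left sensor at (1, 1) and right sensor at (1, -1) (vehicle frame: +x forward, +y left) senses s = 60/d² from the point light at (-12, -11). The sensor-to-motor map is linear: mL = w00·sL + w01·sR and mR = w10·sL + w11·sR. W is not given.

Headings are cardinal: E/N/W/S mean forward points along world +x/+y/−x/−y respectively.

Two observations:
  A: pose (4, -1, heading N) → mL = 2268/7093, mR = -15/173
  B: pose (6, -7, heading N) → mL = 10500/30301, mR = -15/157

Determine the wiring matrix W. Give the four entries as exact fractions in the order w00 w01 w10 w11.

1 1 -1/2 0

obs A: pose=(4,-1,N) → sL=30/173, sR=6/41, mL=2268/7093, mR=-15/173
obs B: pose=(6,-7,N) → sL=30/157, sR=30/193, mL=10500/30301, mR=-15/157
sensor matrix S = [[30/173, 6/41], [30/157, 30/193]]; det S = -216720/214924993
solve [mL_A; mL_B] = S·[w00; w01] and [mR_A; mR_B] = S·[w10; w11]:
  w00 = 1, w01 = 1, w10 = -1/2, w11 = 0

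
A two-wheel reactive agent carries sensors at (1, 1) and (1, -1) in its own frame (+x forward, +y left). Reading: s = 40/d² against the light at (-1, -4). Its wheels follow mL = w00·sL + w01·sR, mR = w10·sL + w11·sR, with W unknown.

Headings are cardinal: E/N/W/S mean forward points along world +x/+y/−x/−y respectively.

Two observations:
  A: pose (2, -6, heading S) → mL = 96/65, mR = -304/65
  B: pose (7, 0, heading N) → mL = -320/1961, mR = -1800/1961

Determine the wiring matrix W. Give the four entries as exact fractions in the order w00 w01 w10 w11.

-1 1 -1 -1

obs A: pose=(2,-6,S) → sL=8/5, sR=40/13, mL=96/65, mR=-304/65
obs B: pose=(7,0,N) → sL=20/37, sR=20/53, mL=-320/1961, mR=-1800/1961
sensor matrix S = [[8/5, 40/13], [20/37, 20/53]]; det S = -27008/25493
solve [mL_A; mL_B] = S·[w00; w01] and [mR_A; mR_B] = S·[w10; w11]:
  w00 = -1, w01 = 1, w10 = -1, w11 = -1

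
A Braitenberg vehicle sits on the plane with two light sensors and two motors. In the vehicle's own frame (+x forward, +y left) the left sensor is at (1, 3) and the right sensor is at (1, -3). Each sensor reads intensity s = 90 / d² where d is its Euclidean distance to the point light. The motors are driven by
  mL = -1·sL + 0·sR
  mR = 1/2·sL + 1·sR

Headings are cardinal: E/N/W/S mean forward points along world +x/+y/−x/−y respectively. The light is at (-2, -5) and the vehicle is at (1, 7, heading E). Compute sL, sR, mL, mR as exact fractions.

90/241 90/97 -90/241 26055/23377

left sensor world pos  = (2, 10); dL² = 241
right sensor world pos = (2, 4); dR² = 97
sL = 90/241 = 90/241
sR = 90/97 = 90/97
mL = -1·sL + 0·sR = -90/241
mR = 1/2·sL + 1·sR = 26055/23377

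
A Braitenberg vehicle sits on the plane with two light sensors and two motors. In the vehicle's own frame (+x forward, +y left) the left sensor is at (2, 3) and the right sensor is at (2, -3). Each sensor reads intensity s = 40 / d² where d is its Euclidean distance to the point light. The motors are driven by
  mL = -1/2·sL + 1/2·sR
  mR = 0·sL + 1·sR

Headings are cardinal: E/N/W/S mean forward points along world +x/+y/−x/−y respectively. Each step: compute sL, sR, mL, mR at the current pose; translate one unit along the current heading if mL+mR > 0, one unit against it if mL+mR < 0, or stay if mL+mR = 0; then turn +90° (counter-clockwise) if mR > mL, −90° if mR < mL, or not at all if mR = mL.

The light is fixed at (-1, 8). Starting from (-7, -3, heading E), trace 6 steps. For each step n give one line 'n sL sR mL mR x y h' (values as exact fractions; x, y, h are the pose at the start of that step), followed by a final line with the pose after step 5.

0 1/2 10/53 -33/212 10/53 -7 -3 E
1 8/29 8/17 48/493 8/17 -6 -3 N
2 20/109 20/49 600/5341 20/49 -6 -2 W
3 40/153 8/45 -32/765 8/45 -7 -2 S
4 1/2 10/53 -33/212 10/53 -7 -3 E
5 8/29 8/17 48/493 8/17 -6 -3 N
final -6 -2 W

n=0: pose=(-7,-3,E); sL=1/2, sR=10/53; mL=-33/212, mR=10/53; mL+mR=7/212 → advance +1; mR−mL=73/212 → turn +1·90°
n=1: pose=(-6,-3,N); sL=8/29, sR=8/17; mL=48/493, mR=8/17; mL+mR=280/493 → advance +1; mR−mL=184/493 → turn +1·90°
n=2: pose=(-6,-2,W); sL=20/109, sR=20/49; mL=600/5341, mR=20/49; mL+mR=2780/5341 → advance +1; mR−mL=1580/5341 → turn +1·90°
n=3: pose=(-7,-2,S); sL=40/153, sR=8/45; mL=-32/765, mR=8/45; mL+mR=104/765 → advance +1; mR−mL=56/255 → turn +1·90°
n=4: pose=(-7,-3,E); sL=1/2, sR=10/53; mL=-33/212, mR=10/53; mL+mR=7/212 → advance +1; mR−mL=73/212 → turn +1·90°
n=5: pose=(-6,-3,N); sL=8/29, sR=8/17; mL=48/493, mR=8/17; mL+mR=280/493 → advance +1; mR−mL=184/493 → turn +1·90°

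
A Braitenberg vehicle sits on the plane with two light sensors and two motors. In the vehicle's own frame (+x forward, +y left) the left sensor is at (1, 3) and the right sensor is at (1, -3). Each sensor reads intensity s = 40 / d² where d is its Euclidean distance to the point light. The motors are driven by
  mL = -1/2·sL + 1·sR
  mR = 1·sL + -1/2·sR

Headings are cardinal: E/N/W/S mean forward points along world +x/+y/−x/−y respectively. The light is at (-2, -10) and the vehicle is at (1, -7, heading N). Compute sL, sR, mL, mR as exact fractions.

5/2 10/13 -25/52 55/26

left sensor world pos  = (-2, -6); dL² = 16
right sensor world pos = (4, -6); dR² = 52
sL = 40/16 = 5/2
sR = 40/52 = 10/13
mL = -1/2·sL + 1·sR = -25/52
mR = 1·sL + -1/2·sR = 55/26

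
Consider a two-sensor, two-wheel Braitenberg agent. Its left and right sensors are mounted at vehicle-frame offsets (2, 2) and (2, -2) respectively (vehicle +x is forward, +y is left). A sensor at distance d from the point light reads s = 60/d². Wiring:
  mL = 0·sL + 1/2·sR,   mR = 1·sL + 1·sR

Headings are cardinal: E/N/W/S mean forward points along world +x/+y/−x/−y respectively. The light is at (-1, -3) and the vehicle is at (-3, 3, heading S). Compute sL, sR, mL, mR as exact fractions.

15/4 15/8 15/16 45/8

left sensor world pos  = (-1, 1); dL² = 16
right sensor world pos = (-5, 1); dR² = 32
sL = 60/16 = 15/4
sR = 60/32 = 15/8
mL = 0·sL + 1/2·sR = 15/16
mR = 1·sL + 1·sR = 45/8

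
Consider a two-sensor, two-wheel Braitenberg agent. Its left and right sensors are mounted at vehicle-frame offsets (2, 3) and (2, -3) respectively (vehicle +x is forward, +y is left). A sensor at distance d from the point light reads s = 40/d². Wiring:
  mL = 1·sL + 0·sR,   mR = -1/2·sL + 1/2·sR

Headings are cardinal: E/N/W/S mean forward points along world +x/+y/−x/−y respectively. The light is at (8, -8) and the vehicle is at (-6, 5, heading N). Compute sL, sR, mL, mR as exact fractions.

left sensor world pos  = (-9, 7); dL² = 514
right sensor world pos = (-3, 7); dR² = 346
sL = 40/514 = 20/257
sR = 40/346 = 20/173
mL = 1·sL + 0·sR = 20/257
mR = -1/2·sL + 1/2·sR = 840/44461

20/257 20/173 20/257 840/44461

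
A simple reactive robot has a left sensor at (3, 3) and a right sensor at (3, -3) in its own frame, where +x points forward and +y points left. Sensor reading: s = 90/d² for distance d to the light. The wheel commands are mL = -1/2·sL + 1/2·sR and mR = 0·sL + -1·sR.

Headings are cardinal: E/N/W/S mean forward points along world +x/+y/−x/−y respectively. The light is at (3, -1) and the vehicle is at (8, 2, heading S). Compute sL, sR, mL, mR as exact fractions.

45/32 45/2 675/64 -45/2

left sensor world pos  = (11, -1); dL² = 64
right sensor world pos = (5, -1); dR² = 4
sL = 90/64 = 45/32
sR = 90/4 = 45/2
mL = -1/2·sL + 1/2·sR = 675/64
mR = 0·sL + -1·sR = -45/2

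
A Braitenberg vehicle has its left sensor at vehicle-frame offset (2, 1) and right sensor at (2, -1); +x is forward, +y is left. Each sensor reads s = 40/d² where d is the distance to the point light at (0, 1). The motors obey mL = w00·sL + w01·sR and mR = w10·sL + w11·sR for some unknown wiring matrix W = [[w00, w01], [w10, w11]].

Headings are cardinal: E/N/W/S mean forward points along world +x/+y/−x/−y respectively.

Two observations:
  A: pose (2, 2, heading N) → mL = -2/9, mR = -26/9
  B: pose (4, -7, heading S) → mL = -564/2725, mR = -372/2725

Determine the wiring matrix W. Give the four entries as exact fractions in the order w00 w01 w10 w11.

obs A: pose=(2,2,N) → sL=4, sR=20/9, mL=-2/9, mR=-26/9
obs B: pose=(4,-7,S) → sL=8/25, sR=40/109, mL=-564/2725, mR=-372/2725
sensor matrix S = [[4, 20/9], [8/25, 40/109]]; det S = 3712/4905
solve [mL_A; mL_B] = S·[w00; w01] and [mR_A; mR_B] = S·[w10; w11]:
  w00 = 1/2, w01 = -1, w10 = -1, w11 = 1/2

1/2 -1 -1 1/2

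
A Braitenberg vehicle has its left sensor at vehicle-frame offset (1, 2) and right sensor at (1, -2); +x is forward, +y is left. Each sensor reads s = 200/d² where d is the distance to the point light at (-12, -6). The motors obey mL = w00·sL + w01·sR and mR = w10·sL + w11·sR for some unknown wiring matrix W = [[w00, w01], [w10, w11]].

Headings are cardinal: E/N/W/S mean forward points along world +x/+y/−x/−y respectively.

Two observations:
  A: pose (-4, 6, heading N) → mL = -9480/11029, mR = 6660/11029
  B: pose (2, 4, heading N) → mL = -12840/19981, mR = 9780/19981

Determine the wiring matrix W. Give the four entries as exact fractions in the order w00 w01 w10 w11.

obs A: pose=(-4,6,N) → sL=40/41, sR=200/269, mL=-9480/11029, mR=6660/11029
obs B: pose=(2,4,N) → sL=40/53, sR=200/377, mL=-12840/19981, mR=9780/19981
sensor matrix S = [[40/41, 200/269], [40/53, 200/377]]; det S = -9600000/220370449
solve [mL_A; mL_B] = S·[w00; w01] and [mR_A; mR_B] = S·[w10; w11]:
  w00 = -1/2, w01 = -1/2, w10 = 1, w11 = -1/2

-1/2 -1/2 1 -1/2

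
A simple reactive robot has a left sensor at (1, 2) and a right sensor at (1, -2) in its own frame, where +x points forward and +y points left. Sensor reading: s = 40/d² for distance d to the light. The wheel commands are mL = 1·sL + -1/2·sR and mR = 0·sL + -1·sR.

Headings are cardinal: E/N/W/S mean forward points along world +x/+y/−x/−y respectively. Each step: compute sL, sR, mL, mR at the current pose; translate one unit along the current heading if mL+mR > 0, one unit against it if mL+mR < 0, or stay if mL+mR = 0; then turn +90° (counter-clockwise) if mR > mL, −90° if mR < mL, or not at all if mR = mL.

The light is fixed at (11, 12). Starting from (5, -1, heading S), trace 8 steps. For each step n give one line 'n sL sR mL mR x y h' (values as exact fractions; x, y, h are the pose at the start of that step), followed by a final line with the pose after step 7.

0 10/53 2/13 77/689 -2/13 5 -1 S
1 8/49 40/149 212/7301 -40/149 5 0 W
2 4/17 4/13 18/221 -4/13 6 0 N
3 40/137 40/241 6900/33017 -40/241 6 -1 E
4 1/5 5/29 33/290 -5/29 7 -1 S
5 40/221 8/25 116/5525 -8/25 7 0 W
6 20/73 20/61 490/4453 -20/61 8 0 N
7 8/25 40/229 1332/5725 -40/229 8 -1 E
final 9 -1 S

n=0: pose=(5,-1,S); sL=10/53, sR=2/13; mL=77/689, mR=-2/13; mL+mR=-29/689 → advance -1; mR−mL=-183/689 → turn -1·90°
n=1: pose=(5,0,W); sL=8/49, sR=40/149; mL=212/7301, mR=-40/149; mL+mR=-1748/7301 → advance -1; mR−mL=-2172/7301 → turn -1·90°
n=2: pose=(6,0,N); sL=4/17, sR=4/13; mL=18/221, mR=-4/13; mL+mR=-50/221 → advance -1; mR−mL=-86/221 → turn -1·90°
n=3: pose=(6,-1,E); sL=40/137, sR=40/241; mL=6900/33017, mR=-40/241; mL+mR=1420/33017 → advance +1; mR−mL=-12380/33017 → turn -1·90°
n=4: pose=(7,-1,S); sL=1/5, sR=5/29; mL=33/290, mR=-5/29; mL+mR=-17/290 → advance -1; mR−mL=-83/290 → turn -1·90°
n=5: pose=(7,0,W); sL=40/221, sR=8/25; mL=116/5525, mR=-8/25; mL+mR=-1652/5525 → advance -1; mR−mL=-1884/5525 → turn -1·90°
n=6: pose=(8,0,N); sL=20/73, sR=20/61; mL=490/4453, mR=-20/61; mL+mR=-970/4453 → advance -1; mR−mL=-1950/4453 → turn -1·90°
n=7: pose=(8,-1,E); sL=8/25, sR=40/229; mL=1332/5725, mR=-40/229; mL+mR=332/5725 → advance +1; mR−mL=-2332/5725 → turn -1·90°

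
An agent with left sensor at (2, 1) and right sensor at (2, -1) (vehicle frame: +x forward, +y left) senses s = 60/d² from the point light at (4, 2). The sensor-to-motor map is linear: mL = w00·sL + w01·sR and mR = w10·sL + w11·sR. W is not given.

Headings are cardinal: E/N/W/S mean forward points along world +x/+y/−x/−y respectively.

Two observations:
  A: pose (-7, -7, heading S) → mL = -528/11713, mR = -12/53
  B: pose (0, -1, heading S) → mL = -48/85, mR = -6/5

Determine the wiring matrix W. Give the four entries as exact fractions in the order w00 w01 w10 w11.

obs A: pose=(-7,-7,S) → sL=60/221, sR=12/53, mL=-528/11713, mR=-12/53
obs B: pose=(0,-1,S) → sL=30/17, sR=6/5, mL=-48/85, mR=-6/5
sensor matrix S = [[60/221, 12/53], [30/17, 6/5]]; det S = -864/11713
solve [mL_A; mL_B] = S·[w00; w01] and [mR_A; mR_B] = S·[w10; w11]:
  w00 = -1, w01 = 1, w10 = 0, w11 = -1

-1 1 0 -1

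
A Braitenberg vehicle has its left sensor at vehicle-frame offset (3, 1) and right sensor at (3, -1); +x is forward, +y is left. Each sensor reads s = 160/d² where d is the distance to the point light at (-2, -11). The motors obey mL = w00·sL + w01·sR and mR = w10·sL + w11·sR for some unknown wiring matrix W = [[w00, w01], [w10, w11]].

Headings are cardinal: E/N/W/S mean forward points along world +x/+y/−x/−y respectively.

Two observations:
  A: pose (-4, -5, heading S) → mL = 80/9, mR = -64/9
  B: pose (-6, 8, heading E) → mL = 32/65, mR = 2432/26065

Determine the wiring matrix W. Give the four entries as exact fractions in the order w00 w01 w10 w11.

0 1 -1 1

obs A: pose=(-4,-5,S) → sL=16, sR=80/9, mL=80/9, mR=-64/9
obs B: pose=(-6,8,E) → sL=160/401, sR=32/65, mL=32/65, mR=2432/26065
sensor matrix S = [[16, 80/9], [160/401, 32/65]]; det S = 1015808/234585
solve [mL_A; mL_B] = S·[w00; w01] and [mR_A; mR_B] = S·[w10; w11]:
  w00 = 0, w01 = 1, w10 = -1, w11 = 1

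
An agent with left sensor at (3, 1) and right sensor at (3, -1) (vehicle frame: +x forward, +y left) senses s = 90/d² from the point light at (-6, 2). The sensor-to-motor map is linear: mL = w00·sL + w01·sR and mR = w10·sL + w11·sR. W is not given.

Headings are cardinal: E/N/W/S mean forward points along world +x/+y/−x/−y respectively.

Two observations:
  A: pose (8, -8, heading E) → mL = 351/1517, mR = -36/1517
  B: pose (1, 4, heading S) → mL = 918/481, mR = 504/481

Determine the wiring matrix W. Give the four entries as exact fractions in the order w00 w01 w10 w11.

obs A: pose=(8,-8,E) → sL=9/37, sR=9/41, mL=351/1517, mR=-36/1517
obs B: pose=(1,4,S) → sL=18/13, sR=90/37, mL=918/481, mR=504/481
sensor matrix S = [[9/37, 9/41], [18/13, 90/37]]; det S = 209952/729677
solve [mL_A; mL_B] = S·[w00; w01] and [mR_A; mR_B] = S·[w10; w11]:
  w00 = 1/2, w01 = 1/2, w10 = -1, w11 = 1

1/2 1/2 -1 1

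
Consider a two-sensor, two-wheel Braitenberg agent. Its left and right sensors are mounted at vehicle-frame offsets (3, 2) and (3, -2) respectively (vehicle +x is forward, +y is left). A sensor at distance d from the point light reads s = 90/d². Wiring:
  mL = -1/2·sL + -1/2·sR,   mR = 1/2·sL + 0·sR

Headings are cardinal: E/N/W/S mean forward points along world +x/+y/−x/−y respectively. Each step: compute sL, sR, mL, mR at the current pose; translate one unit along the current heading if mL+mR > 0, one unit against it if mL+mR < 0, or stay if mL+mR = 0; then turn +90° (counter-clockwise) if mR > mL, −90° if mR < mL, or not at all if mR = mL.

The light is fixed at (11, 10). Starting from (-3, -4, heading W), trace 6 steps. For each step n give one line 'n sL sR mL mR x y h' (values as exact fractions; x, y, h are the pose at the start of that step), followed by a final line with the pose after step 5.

n=0: pose=(-3,-4,W); sL=18/109, sR=90/433; mL=-8802/47197, mR=9/109; mL+mR=-45/433 → advance -1; mR−mL=12699/47197 → turn +1·90°
n=1: pose=(-2,-4,S); sL=9/41, sR=45/257; mL=-2079/10537, mR=9/82; mL+mR=-45/514 → advance -1; mR−mL=6471/21074 → turn +1·90°
n=2: pose=(-2,-3,E); sL=90/221, sR=18/65; mL=-378/1105, mR=45/221; mL+mR=-9/65 → advance -1; mR−mL=603/1105 → turn +1·90°
n=3: pose=(-3,-3,N); sL=45/178, sR=45/122; mL=-3375/10858, mR=45/356; mL+mR=-45/244 → advance -1; mR−mL=9495/21716 → turn +1·90°
n=4: pose=(-3,-4,W); sL=18/109, sR=90/433; mL=-8802/47197, mR=9/109; mL+mR=-45/433 → advance -1; mR−mL=12699/47197 → turn +1·90°
n=5: pose=(-2,-4,S); sL=9/41, sR=45/257; mL=-2079/10537, mR=9/82; mL+mR=-45/514 → advance -1; mR−mL=6471/21074 → turn +1·90°

0 18/109 90/433 -8802/47197 9/109 -3 -4 W
1 9/41 45/257 -2079/10537 9/82 -2 -4 S
2 90/221 18/65 -378/1105 45/221 -2 -3 E
3 45/178 45/122 -3375/10858 45/356 -3 -3 N
4 18/109 90/433 -8802/47197 9/109 -3 -4 W
5 9/41 45/257 -2079/10537 9/82 -2 -4 S
final -2 -3 E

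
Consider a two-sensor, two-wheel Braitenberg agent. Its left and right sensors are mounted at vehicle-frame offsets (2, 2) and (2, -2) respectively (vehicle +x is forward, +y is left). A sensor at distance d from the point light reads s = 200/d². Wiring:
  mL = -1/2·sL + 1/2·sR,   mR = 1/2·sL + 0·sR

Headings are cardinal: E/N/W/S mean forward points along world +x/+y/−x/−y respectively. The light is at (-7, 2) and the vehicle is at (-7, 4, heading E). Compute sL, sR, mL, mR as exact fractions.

left sensor world pos  = (-5, 6); dL² = 20
right sensor world pos = (-5, 2); dR² = 4
sL = 200/20 = 10
sR = 200/4 = 50
mL = -1/2·sL + 1/2·sR = 20
mR = 1/2·sL + 0·sR = 5

10 50 20 5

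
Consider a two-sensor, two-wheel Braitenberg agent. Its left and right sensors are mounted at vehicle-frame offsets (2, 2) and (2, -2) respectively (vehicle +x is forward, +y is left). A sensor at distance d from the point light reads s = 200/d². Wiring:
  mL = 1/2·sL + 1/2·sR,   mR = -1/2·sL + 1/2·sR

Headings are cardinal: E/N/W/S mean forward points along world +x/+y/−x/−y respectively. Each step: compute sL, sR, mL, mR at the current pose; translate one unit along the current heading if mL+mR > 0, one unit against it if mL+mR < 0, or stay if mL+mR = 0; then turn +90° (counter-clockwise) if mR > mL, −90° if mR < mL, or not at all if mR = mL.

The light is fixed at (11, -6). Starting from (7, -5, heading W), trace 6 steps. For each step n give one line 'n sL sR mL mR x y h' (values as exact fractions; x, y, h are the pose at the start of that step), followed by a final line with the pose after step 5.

0 200/37 40/9 1640/333 -160/333 7 -5 W
1 100/29 100/9 1900/261 1000/261 6 -5 N
2 8 200/9 136/9 64/9 6 -4 E
3 50 50/9 250/9 -200/9 7 -4 S
4 200/37 40/9 1640/333 -160/333 7 -5 W
5 100/29 100/9 1900/261 1000/261 6 -5 N
final 6 -4 E

n=0: pose=(7,-5,W); sL=200/37, sR=40/9; mL=1640/333, mR=-160/333; mL+mR=40/9 → advance +1; mR−mL=-200/37 → turn -1·90°
n=1: pose=(6,-5,N); sL=100/29, sR=100/9; mL=1900/261, mR=1000/261; mL+mR=100/9 → advance +1; mR−mL=-100/29 → turn -1·90°
n=2: pose=(6,-4,E); sL=8, sR=200/9; mL=136/9, mR=64/9; mL+mR=200/9 → advance +1; mR−mL=-8 → turn -1·90°
n=3: pose=(7,-4,S); sL=50, sR=50/9; mL=250/9, mR=-200/9; mL+mR=50/9 → advance +1; mR−mL=-50 → turn -1·90°
n=4: pose=(7,-5,W); sL=200/37, sR=40/9; mL=1640/333, mR=-160/333; mL+mR=40/9 → advance +1; mR−mL=-200/37 → turn -1·90°
n=5: pose=(6,-5,N); sL=100/29, sR=100/9; mL=1900/261, mR=1000/261; mL+mR=100/9 → advance +1; mR−mL=-100/29 → turn -1·90°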